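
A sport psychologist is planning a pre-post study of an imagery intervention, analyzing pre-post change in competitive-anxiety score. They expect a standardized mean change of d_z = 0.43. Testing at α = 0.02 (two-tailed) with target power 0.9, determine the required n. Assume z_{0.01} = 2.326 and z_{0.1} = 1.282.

For a paired (one-sample on differences) test: n = ((z_{α/2} + z_β) / d)².
z_{α/2} + z_β = 2.326 + 1.282 = 3.608.
n = (3.608 / 0.43)² = 8.391² = 70.40.
Round up.

n = 71 pairs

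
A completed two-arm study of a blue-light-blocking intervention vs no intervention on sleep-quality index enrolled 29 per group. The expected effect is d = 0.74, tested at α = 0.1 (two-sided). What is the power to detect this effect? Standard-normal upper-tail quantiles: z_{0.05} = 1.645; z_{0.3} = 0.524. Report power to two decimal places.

For two equal groups, power = Φ(d·√(n/2) − z_{α/2}).
d·√(n/2) = 0.74 × √(29/2) = 0.74 × 3.808 = 2.818.
z_β = 2.818 − 1.645 = 1.173.
Power = Φ(1.173) = 0.880.

power ≈ 0.88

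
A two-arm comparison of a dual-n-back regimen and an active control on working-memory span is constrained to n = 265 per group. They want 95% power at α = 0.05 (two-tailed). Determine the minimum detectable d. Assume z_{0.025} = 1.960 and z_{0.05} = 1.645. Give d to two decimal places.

For two independent groups of n = 265 each: d_min = (z_{α/2} + z_β)·√(2/n).
z-sum = 1.960 + 1.645 = 3.605.
d_min = 3.605 × √(2/265) = 3.605 × 0.0869 = 0.313.

d_min ≈ 0.31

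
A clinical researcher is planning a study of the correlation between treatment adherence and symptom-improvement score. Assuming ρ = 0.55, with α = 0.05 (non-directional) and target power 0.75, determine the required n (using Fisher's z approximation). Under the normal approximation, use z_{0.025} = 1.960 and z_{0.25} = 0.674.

n = 22

Fisher's z: C = ½·ln((1+r)/(1−r)) = ½·ln(3.4444) = 0.6184.
n = ((z_{α/2} + z_β)/C)² + 3.
(1.960 + 0.674) / 0.6184 = 2.634 / 0.6184 = 4.259.
n = 4.259² + 3 = 18.14 + 3 = 21.1.
Round up.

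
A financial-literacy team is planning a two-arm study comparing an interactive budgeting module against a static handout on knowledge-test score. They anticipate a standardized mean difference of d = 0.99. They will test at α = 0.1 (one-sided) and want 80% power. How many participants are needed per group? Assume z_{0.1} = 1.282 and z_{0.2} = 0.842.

n = 10 per group

For two independent groups with equal n: n = 2·((z_{α} + z_β) / d)².
z_{α} + z_β = 1.282 + 0.842 = 2.124.
n = 2 × (2.124 / 0.99)² = 2 × 2.145² = 2 × 4.60 = 9.2.
Round up to the next whole participant.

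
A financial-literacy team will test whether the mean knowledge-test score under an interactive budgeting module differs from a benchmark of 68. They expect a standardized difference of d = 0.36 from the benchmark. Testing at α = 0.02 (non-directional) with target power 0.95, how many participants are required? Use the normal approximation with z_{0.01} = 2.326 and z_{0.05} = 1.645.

For a one-sample test: n = ((z_{α/2} + z_β) / d)².
z_{α/2} + z_β = 2.326 + 1.645 = 3.971.
n = (3.971 / 0.36)² = 11.031² = 121.67.
Round up.

n = 122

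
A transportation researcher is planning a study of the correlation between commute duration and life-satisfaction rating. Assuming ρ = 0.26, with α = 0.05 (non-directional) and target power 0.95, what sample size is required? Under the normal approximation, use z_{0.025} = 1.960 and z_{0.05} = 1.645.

n = 187

Fisher's z: C = ½·ln((1+r)/(1−r)) = ½·ln(1.7027) = 0.2661.
n = ((z_{α/2} + z_β)/C)² + 3.
(1.960 + 1.645) / 0.2661 = 3.605 / 0.2661 = 13.548.
n = 13.548² + 3 = 183.54 + 3 = 186.5.
Round up.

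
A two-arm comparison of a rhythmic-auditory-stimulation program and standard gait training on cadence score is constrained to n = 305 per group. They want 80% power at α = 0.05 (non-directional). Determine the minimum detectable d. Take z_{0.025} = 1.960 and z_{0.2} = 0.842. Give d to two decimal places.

d_min ≈ 0.23

For two independent groups of n = 305 each: d_min = (z_{α/2} + z_β)·√(2/n).
z-sum = 1.960 + 0.842 = 2.802.
d_min = 2.802 × √(2/305) = 2.802 × 0.0810 = 0.227.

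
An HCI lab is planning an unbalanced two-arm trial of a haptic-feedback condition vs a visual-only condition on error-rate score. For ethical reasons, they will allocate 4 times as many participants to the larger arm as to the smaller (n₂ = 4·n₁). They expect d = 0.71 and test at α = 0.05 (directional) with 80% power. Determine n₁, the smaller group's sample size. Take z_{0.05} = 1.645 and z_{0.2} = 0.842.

n₁ = 16

With allocation ratio k = n₂/n₁ = 4, Var(x̄₁−x̄₂) = σ²(1/n₁ + 1/(k·n₁)) = σ²·(k+1)/(k·n₁).
So n₁ = (1 + 1/k)·((z_{α} + z_β)/d)² = 1.250 × (2.487/0.71)².
n₁ = 1.250 × 12.27 = 15.3.
Round up: n₁ = 16, giving n₂ = 4 × 16 = 64.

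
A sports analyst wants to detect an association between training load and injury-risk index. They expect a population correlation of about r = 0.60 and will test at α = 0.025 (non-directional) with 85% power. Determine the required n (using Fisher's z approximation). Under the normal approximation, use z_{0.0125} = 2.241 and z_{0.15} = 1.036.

n = 26

Fisher's z: C = ½·ln((1+r)/(1−r)) = ½·ln(4.0000) = 0.6931.
n = ((z_{α/2} + z_β)/C)² + 3.
(2.241 + 1.036) / 0.6931 = 3.277 / 0.6931 = 4.728.
n = 4.728² + 3 = 22.35 + 3 = 25.4.
Round up.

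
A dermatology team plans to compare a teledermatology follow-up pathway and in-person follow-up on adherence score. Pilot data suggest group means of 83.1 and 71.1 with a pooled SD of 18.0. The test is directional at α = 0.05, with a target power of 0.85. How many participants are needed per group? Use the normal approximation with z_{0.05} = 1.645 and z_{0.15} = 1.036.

n = 33 per group

Cohen's d = |M₁ − M₂| / SD_pooled = |83.1 − 71.1| / 18.0 = 12.0 / 18.0 = 0.667.
For two independent groups with equal n: n = 2·((z_{α} + z_β) / d)².
z_{α} + z_β = 1.645 + 1.036 = 2.681.
n = 2 × (2.681 / 0.667)² = 2 × 4.019² = 2 × 16.16 = 32.3.
Round up to the next whole participant.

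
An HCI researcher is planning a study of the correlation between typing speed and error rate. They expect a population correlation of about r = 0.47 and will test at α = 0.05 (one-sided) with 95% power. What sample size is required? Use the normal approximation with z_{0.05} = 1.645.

Fisher's z: C = ½·ln((1+r)/(1−r)) = ½·ln(2.7736) = 0.5101.
n = ((z_{α} + z_β)/C)² + 3.
(1.645 + 1.645) / 0.5101 = 3.290 / 0.5101 = 6.450.
n = 6.450² + 3 = 41.60 + 3 = 44.6.
Round up.

n = 45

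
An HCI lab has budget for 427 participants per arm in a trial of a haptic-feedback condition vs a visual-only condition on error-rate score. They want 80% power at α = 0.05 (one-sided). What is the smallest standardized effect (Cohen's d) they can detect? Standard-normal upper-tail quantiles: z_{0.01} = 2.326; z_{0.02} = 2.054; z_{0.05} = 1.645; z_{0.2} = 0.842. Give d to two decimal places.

d_min ≈ 0.17

For two independent groups of n = 427 each: d_min = (z_{α} + z_β)·√(2/n).
z-sum = 1.645 + 0.842 = 2.487.
d_min = 2.487 × √(2/427) = 2.487 × 0.0684 = 0.170.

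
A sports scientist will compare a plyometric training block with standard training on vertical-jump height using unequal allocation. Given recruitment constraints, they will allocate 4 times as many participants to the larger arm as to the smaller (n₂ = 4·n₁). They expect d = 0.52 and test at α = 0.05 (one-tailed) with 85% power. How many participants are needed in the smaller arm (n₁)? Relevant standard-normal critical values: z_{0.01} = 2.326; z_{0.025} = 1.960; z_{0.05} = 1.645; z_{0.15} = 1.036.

With allocation ratio k = n₂/n₁ = 4, Var(x̄₁−x̄₂) = σ²(1/n₁ + 1/(k·n₁)) = σ²·(k+1)/(k·n₁).
So n₁ = (1 + 1/k)·((z_{α} + z_β)/d)² = 1.250 × (2.681/0.52)².
n₁ = 1.250 × 26.58 = 33.2.
Round up: n₁ = 34, giving n₂ = 4 × 34 = 136.

n₁ = 34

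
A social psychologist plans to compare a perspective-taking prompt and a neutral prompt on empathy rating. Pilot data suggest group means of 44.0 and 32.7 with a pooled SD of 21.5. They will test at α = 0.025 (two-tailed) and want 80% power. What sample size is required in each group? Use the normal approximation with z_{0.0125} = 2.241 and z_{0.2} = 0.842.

Cohen's d = |M₁ − M₂| / SD_pooled = |44.0 − 32.7| / 21.5 = 11.3 / 21.5 = 0.526.
For two independent groups with equal n: n = 2·((z_{α/2} + z_β) / d)².
z_{α/2} + z_β = 2.241 + 0.842 = 3.083.
n = 2 × (3.083 / 0.526)² = 2 × 5.861² = 2 × 34.35 = 68.7.
Round up to the next whole participant.

n = 69 per group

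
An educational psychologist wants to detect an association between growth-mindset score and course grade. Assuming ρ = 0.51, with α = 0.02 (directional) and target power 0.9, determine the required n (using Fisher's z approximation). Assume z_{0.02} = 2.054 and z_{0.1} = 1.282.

Fisher's z: C = ½·ln((1+r)/(1−r)) = ½·ln(3.0816) = 0.5627.
n = ((z_{α} + z_β)/C)² + 3.
(2.054 + 1.282) / 0.5627 = 3.336 / 0.5627 = 5.929.
n = 5.929² + 3 = 35.15 + 3 = 38.1.
Round up.

n = 39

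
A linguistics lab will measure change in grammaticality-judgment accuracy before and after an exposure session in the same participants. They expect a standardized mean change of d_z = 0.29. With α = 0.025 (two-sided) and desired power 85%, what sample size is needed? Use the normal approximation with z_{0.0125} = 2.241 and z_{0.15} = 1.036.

For a paired (one-sample on differences) test: n = ((z_{α/2} + z_β) / d)².
z_{α/2} + z_β = 2.241 + 1.036 = 3.277.
n = (3.277 / 0.29)² = 11.300² = 127.69.
Round up.

n = 128 pairs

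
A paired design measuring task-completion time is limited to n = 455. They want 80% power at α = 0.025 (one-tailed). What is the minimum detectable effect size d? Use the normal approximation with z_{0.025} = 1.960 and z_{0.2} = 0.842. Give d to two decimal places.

d_min ≈ 0.13

For a single sample (or paired design) of n = 455: d_min = (z_{α} + z_β)/√n.
z-sum = 1.960 + 0.842 = 2.802.
d_min = 2.802 / √455 = 2.802 / 21.331 = 0.131.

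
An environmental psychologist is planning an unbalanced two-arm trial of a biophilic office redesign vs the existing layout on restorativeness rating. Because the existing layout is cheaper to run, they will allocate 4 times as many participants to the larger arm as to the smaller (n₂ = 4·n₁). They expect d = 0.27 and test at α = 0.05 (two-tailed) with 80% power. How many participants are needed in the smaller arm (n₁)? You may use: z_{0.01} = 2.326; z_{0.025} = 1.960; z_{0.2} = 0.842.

With allocation ratio k = n₂/n₁ = 4, Var(x̄₁−x̄₂) = σ²(1/n₁ + 1/(k·n₁)) = σ²·(k+1)/(k·n₁).
So n₁ = (1 + 1/k)·((z_{α/2} + z_β)/d)² = 1.250 × (2.802/0.27)².
n₁ = 1.250 × 107.70 = 134.6.
Round up: n₁ = 135, giving n₂ = 4 × 135 = 540.

n₁ = 135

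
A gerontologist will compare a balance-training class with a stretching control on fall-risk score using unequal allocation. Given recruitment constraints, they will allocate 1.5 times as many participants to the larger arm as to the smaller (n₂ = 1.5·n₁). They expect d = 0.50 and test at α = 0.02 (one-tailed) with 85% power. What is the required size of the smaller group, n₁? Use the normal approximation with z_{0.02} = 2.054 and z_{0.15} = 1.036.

n₁ = 64

With allocation ratio k = n₂/n₁ = 1.5, Var(x̄₁−x̄₂) = σ²(1/n₁ + 1/(k·n₁)) = σ²·(k+1)/(k·n₁).
So n₁ = (1 + 1/k)·((z_{α} + z_β)/d)² = 1.667 × (3.090/0.50)².
n₁ = 1.667 × 38.19 = 63.7.
Round up: n₁ = 64, giving n₂ = 1.5 × 64 = 96.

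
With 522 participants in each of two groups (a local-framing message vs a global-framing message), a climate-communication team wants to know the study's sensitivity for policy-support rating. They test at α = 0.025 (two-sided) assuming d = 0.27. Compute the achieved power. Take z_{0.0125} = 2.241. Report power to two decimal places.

power ≈ 0.98

For two equal groups, power = Φ(d·√(n/2) − z_{α/2}).
d·√(n/2) = 0.27 × √(522/2) = 0.27 × 16.155 = 4.362.
z_β = 4.362 − 2.241 = 2.121.
Power = Φ(2.121) = 0.983.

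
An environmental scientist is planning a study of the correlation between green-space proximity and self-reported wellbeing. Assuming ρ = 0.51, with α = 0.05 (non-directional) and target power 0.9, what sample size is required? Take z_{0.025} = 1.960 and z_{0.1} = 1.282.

n = 37

Fisher's z: C = ½·ln((1+r)/(1−r)) = ½·ln(3.0816) = 0.5627.
n = ((z_{α/2} + z_β)/C)² + 3.
(1.960 + 1.282) / 0.5627 = 3.242 / 0.5627 = 5.762.
n = 5.762² + 3 = 33.19 + 3 = 36.2.
Round up.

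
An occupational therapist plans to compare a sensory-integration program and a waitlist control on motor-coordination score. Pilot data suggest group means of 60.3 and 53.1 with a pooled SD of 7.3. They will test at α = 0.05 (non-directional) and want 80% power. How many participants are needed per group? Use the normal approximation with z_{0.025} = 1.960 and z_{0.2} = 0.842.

n = 17 per group

Cohen's d = |M₁ − M₂| / SD_pooled = |60.3 − 53.1| / 7.3 = 7.2 / 7.3 = 0.986.
For two independent groups with equal n: n = 2·((z_{α/2} + z_β) / d)².
z_{α/2} + z_β = 1.960 + 0.842 = 2.802.
n = 2 × (2.802 / 0.986)² = 2 × 2.842² = 2 × 8.08 = 16.2.
Round up to the next whole participant.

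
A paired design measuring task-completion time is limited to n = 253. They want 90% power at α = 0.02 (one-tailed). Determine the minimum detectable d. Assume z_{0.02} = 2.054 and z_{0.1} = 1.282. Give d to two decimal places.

For a single sample (or paired design) of n = 253: d_min = (z_{α} + z_β)/√n.
z-sum = 2.054 + 1.282 = 3.336.
d_min = 3.336 / √253 = 3.336 / 15.906 = 0.210.

d_min ≈ 0.21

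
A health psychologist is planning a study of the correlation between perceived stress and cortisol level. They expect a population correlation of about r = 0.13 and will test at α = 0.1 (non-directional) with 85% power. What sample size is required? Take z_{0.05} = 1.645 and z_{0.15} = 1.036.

n = 424

Fisher's z: C = ½·ln((1+r)/(1−r)) = ½·ln(1.2989) = 0.1307.
n = ((z_{α/2} + z_β)/C)² + 3.
(1.645 + 1.036) / 0.1307 = 2.681 / 0.1307 = 20.513.
n = 20.513² + 3 = 420.77 + 3 = 423.8.
Round up.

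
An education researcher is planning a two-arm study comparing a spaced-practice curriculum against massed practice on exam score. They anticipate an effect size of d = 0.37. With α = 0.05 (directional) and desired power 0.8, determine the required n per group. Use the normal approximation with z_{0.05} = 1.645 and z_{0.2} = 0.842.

For two independent groups with equal n: n = 2·((z_{α} + z_β) / d)².
z_{α} + z_β = 1.645 + 0.842 = 2.487.
n = 2 × (2.487 / 0.37)² = 2 × 6.722² = 2 × 45.18 = 90.4.
Round up to the next whole participant.

n = 91 per group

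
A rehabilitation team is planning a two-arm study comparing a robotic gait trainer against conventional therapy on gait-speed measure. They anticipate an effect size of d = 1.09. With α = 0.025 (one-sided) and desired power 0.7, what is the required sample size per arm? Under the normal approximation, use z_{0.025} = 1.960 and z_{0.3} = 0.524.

n = 11 per group

For two independent groups with equal n: n = 2·((z_{α} + z_β) / d)².
z_{α} + z_β = 1.960 + 0.524 = 2.484.
n = 2 × (2.484 / 1.09)² = 2 × 2.279² = 2 × 5.19 = 10.4.
Round up to the next whole participant.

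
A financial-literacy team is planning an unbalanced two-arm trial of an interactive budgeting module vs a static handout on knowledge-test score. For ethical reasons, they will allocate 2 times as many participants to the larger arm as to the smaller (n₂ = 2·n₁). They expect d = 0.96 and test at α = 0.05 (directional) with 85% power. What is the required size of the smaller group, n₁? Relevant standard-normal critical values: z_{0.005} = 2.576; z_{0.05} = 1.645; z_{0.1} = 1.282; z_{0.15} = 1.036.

n₁ = 12

With allocation ratio k = n₂/n₁ = 2, Var(x̄₁−x̄₂) = σ²(1/n₁ + 1/(k·n₁)) = σ²·(k+1)/(k·n₁).
So n₁ = (1 + 1/k)·((z_{α} + z_β)/d)² = 1.500 × (2.681/0.96)².
n₁ = 1.500 × 7.80 = 11.7.
Round up: n₁ = 12, giving n₂ = 2 × 12 = 24.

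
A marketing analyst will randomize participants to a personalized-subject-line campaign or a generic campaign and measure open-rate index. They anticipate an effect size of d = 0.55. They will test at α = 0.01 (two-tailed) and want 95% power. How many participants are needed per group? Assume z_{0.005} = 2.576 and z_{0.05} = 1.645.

n = 118 per group

For two independent groups with equal n: n = 2·((z_{α/2} + z_β) / d)².
z_{α/2} + z_β = 2.576 + 1.645 = 4.221.
n = 2 × (4.221 / 0.55)² = 2 × 7.675² = 2 × 58.90 = 117.8.
Round up to the next whole participant.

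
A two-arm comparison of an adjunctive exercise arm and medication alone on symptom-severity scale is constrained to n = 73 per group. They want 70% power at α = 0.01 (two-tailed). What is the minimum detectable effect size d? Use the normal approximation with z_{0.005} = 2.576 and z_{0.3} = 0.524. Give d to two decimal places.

d_min ≈ 0.51

For two independent groups of n = 73 each: d_min = (z_{α/2} + z_β)·√(2/n).
z-sum = 2.576 + 0.524 = 3.100.
d_min = 3.100 × √(2/73) = 3.100 × 0.1655 = 0.513.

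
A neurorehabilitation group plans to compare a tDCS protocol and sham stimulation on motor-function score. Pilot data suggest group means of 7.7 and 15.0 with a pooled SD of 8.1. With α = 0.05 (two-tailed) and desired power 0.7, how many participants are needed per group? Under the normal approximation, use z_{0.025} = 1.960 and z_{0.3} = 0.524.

n = 16 per group

Cohen's d = |M₁ − M₂| / SD_pooled = |7.7 − 15.0| / 8.1 = 7.3 / 8.1 = 0.901.
For two independent groups with equal n: n = 2·((z_{α/2} + z_β) / d)².
z_{α/2} + z_β = 1.960 + 0.524 = 2.484.
n = 2 × (2.484 / 0.901)² = 2 × 2.757² = 2 × 7.60 = 15.2.
Round up to the next whole participant.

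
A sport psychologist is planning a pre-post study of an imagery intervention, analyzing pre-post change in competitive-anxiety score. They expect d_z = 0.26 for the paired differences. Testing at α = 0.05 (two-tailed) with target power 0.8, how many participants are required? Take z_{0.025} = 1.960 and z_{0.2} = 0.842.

For a paired (one-sample on differences) test: n = ((z_{α/2} + z_β) / d)².
z_{α/2} + z_β = 1.960 + 0.842 = 2.802.
n = (2.802 / 0.26)² = 10.777² = 116.14.
Round up.

n = 117 pairs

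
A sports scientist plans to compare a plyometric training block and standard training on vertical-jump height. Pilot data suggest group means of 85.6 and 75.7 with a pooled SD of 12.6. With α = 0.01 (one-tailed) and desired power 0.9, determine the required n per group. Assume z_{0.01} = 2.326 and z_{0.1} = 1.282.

Cohen's d = |M₁ − M₂| / SD_pooled = |85.6 − 75.7| / 12.6 = 9.9 / 12.6 = 0.786.
For two independent groups with equal n: n = 2·((z_{α} + z_β) / d)².
z_{α} + z_β = 2.326 + 1.282 = 3.608.
n = 2 × (3.608 / 0.786)² = 2 × 4.590² = 2 × 21.07 = 42.1.
Round up to the next whole participant.

n = 43 per group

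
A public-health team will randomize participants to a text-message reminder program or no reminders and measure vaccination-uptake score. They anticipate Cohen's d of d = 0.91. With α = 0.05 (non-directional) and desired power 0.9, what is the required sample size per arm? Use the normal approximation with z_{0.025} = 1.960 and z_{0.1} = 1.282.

For two independent groups with equal n: n = 2·((z_{α/2} + z_β) / d)².
z_{α/2} + z_β = 1.960 + 1.282 = 3.242.
n = 2 × (3.242 / 0.91)² = 2 × 3.563² = 2 × 12.69 = 25.4.
Round up to the next whole participant.

n = 26 per group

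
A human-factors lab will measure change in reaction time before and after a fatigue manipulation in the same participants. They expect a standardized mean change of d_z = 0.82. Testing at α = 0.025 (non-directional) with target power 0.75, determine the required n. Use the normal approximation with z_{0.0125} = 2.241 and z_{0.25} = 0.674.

n = 13 pairs

For a paired (one-sample on differences) test: n = ((z_{α/2} + z_β) / d)².
z_{α/2} + z_β = 2.241 + 0.674 = 2.915.
n = (2.915 / 0.82)² = 3.555² = 12.64.
Round up.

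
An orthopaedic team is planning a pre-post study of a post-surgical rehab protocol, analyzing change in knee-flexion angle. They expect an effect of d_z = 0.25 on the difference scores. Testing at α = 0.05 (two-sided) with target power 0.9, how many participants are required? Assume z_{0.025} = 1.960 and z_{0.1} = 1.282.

n = 169 pairs

For a paired (one-sample on differences) test: n = ((z_{α/2} + z_β) / d)².
z_{α/2} + z_β = 1.960 + 1.282 = 3.242.
n = (3.242 / 0.25)² = 12.968² = 168.17.
Round up.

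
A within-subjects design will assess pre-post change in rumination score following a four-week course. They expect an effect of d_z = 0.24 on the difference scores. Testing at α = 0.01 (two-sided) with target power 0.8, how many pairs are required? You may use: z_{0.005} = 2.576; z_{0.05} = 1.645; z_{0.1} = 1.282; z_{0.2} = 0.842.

For a paired (one-sample on differences) test: n = ((z_{α/2} + z_β) / d)².
z_{α/2} + z_β = 2.576 + 0.842 = 3.418.
n = (3.418 / 0.24)² = 14.242² = 202.83.
Round up.

n = 203 pairs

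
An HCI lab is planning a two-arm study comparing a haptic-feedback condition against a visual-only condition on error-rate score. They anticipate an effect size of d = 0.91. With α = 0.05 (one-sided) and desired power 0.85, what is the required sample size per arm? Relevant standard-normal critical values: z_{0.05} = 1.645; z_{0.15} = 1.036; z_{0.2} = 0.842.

n = 18 per group

For two independent groups with equal n: n = 2·((z_{α} + z_β) / d)².
z_{α} + z_β = 1.645 + 1.036 = 2.681.
n = 2 × (2.681 / 0.91)² = 2 × 2.946² = 2 × 8.68 = 17.4.
Round up to the next whole participant.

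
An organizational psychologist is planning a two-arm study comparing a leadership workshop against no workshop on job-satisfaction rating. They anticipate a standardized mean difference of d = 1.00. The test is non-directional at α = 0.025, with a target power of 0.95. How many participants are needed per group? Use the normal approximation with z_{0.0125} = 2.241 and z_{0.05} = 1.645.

For two independent groups with equal n: n = 2·((z_{α/2} + z_β) / d)².
z_{α/2} + z_β = 2.241 + 1.645 = 3.886.
n = 2 × (3.886 / 1.00)² = 2 × 3.886² = 2 × 15.10 = 30.2.
Round up to the next whole participant.

n = 31 per group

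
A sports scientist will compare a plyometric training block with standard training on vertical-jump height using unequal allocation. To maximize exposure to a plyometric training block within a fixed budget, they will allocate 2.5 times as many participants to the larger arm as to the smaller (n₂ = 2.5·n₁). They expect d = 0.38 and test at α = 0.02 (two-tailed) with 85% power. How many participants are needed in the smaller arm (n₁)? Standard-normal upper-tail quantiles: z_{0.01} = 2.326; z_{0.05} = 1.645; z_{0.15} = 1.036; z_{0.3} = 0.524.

With allocation ratio k = n₂/n₁ = 2.5, Var(x̄₁−x̄₂) = σ²(1/n₁ + 1/(k·n₁)) = σ²·(k+1)/(k·n₁).
So n₁ = (1 + 1/k)·((z_{α/2} + z_β)/d)² = 1.400 × (3.362/0.38)².
n₁ = 1.400 × 78.28 = 109.6.
Round up: n₁ = 110, giving n₂ = 2.5 × 110 = 275.

n₁ = 110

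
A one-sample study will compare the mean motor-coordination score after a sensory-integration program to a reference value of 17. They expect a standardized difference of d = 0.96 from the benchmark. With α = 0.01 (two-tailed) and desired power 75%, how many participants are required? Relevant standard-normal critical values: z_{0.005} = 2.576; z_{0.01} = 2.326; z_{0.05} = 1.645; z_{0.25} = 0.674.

For a one-sample test: n = ((z_{α/2} + z_β) / d)².
z_{α/2} + z_β = 2.576 + 0.674 = 3.250.
n = (3.250 / 0.96)² = 3.385² = 11.46.
Round up.

n = 12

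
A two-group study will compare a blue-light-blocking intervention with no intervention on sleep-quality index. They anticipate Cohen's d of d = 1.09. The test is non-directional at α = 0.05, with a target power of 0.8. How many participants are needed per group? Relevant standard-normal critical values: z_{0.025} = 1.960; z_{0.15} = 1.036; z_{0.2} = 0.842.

n = 14 per group

For two independent groups with equal n: n = 2·((z_{α/2} + z_β) / d)².
z_{α/2} + z_β = 1.960 + 0.842 = 2.802.
n = 2 × (2.802 / 1.09)² = 2 × 2.571² = 2 × 6.61 = 13.2.
Round up to the next whole participant.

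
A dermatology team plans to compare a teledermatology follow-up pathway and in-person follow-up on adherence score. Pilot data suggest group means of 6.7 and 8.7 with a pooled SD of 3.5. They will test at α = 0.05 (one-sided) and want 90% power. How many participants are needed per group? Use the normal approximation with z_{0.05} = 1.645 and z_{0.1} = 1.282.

n = 53 per group

Cohen's d = |M₁ − M₂| / SD_pooled = |6.7 − 8.7| / 3.5 = 2.0 / 3.5 = 0.571.
For two independent groups with equal n: n = 2·((z_{α} + z_β) / d)².
z_{α} + z_β = 1.645 + 1.282 = 2.927.
n = 2 × (2.927 / 0.571)² = 2 × 5.126² = 2 × 26.28 = 52.6.
Round up to the next whole participant.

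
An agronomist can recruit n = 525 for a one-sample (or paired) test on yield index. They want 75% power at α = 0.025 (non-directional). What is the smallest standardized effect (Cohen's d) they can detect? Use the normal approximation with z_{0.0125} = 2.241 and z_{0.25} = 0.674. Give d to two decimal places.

For a single sample (or paired design) of n = 525: d_min = (z_{α/2} + z_β)/√n.
z-sum = 2.241 + 0.674 = 2.915.
d_min = 2.915 / √525 = 2.915 / 22.913 = 0.127.

d_min ≈ 0.13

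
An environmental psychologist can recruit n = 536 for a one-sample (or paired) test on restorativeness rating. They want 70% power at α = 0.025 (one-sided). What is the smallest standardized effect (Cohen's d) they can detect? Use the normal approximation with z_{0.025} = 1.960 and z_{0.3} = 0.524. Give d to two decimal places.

For a single sample (or paired design) of n = 536: d_min = (z_{α} + z_β)/√n.
z-sum = 1.960 + 0.524 = 2.484.
d_min = 2.484 / √536 = 2.484 / 23.152 = 0.107.

d_min ≈ 0.11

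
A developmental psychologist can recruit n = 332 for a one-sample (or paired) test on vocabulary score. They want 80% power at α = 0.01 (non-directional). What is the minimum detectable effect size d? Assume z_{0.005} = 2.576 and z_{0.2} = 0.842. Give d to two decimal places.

For a single sample (or paired design) of n = 332: d_min = (z_{α/2} + z_β)/√n.
z-sum = 2.576 + 0.842 = 3.418.
d_min = 3.418 / √332 = 3.418 / 18.221 = 0.188.

d_min ≈ 0.19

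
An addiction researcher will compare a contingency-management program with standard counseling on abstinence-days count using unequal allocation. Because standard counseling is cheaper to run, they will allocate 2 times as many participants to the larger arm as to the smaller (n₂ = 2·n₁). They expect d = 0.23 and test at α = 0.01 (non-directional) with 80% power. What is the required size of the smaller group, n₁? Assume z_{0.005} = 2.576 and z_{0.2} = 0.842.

n₁ = 332

With allocation ratio k = n₂/n₁ = 2, Var(x̄₁−x̄₂) = σ²(1/n₁ + 1/(k·n₁)) = σ²·(k+1)/(k·n₁).
So n₁ = (1 + 1/k)·((z_{α/2} + z_β)/d)² = 1.500 × (3.418/0.23)².
n₁ = 1.500 × 220.85 = 331.3.
Round up: n₁ = 332, giving n₂ = 2 × 332 = 664.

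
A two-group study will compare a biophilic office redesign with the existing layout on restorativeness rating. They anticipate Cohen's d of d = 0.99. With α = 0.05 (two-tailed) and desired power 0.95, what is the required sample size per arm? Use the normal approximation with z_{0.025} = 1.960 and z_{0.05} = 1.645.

n = 27 per group

For two independent groups with equal n: n = 2·((z_{α/2} + z_β) / d)².
z_{α/2} + z_β = 1.960 + 1.645 = 3.605.
n = 2 × (3.605 / 0.99)² = 2 × 3.641² = 2 × 13.26 = 26.5.
Round up to the next whole participant.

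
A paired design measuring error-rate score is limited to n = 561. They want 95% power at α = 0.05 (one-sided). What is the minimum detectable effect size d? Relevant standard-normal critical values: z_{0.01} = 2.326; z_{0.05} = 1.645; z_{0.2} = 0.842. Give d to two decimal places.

d_min ≈ 0.14

For a single sample (or paired design) of n = 561: d_min = (z_{α} + z_β)/√n.
z-sum = 1.645 + 1.645 = 3.290.
d_min = 3.290 / √561 = 3.290 / 23.685 = 0.139.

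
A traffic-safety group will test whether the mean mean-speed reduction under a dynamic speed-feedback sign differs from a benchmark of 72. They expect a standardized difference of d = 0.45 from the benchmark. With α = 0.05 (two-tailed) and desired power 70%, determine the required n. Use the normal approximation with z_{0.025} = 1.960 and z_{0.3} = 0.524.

n = 31

For a one-sample test: n = ((z_{α/2} + z_β) / d)².
z_{α/2} + z_β = 1.960 + 0.524 = 2.484.
n = (2.484 / 0.45)² = 5.520² = 30.47.
Round up.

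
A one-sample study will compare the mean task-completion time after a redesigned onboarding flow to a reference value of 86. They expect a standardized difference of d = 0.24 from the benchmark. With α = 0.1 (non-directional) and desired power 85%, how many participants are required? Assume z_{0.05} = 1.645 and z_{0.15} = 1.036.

For a one-sample test: n = ((z_{α/2} + z_β) / d)².
z_{α/2} + z_β = 1.645 + 1.036 = 2.681.
n = (2.681 / 0.24)² = 11.171² = 124.79.
Round up.

n = 125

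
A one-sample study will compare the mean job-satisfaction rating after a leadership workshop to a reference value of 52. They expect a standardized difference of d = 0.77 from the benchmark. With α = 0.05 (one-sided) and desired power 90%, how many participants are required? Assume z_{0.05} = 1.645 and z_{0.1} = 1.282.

n = 15

For a one-sample test: n = ((z_{α} + z_β) / d)².
z_{α} + z_β = 1.645 + 1.282 = 2.927.
n = (2.927 / 0.77)² = 3.801² = 14.45.
Round up.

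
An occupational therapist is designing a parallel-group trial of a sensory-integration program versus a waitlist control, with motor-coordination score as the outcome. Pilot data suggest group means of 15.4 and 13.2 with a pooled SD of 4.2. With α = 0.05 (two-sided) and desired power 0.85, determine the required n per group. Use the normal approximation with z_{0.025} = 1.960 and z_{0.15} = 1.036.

n = 66 per group

Cohen's d = |M₁ − M₂| / SD_pooled = |15.4 − 13.2| / 4.2 = 2.2 / 4.2 = 0.524.
For two independent groups with equal n: n = 2·((z_{α/2} + z_β) / d)².
z_{α/2} + z_β = 1.960 + 1.036 = 2.996.
n = 2 × (2.996 / 0.524)² = 2 × 5.718² = 2 × 32.69 = 65.4.
Round up to the next whole participant.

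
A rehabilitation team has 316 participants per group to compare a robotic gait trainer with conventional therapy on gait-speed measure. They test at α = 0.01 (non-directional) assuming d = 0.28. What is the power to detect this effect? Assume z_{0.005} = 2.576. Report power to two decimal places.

For two equal groups, power = Φ(d·√(n/2) − z_{α/2}).
d·√(n/2) = 0.28 × √(316/2) = 0.28 × 12.570 = 3.520.
z_β = 3.520 − 2.576 = 0.944.
Power = Φ(0.944) = 0.827.

power ≈ 0.83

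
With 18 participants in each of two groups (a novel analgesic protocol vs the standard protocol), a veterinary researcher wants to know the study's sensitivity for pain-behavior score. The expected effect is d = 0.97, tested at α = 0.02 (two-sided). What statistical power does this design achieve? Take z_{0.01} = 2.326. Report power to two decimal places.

power ≈ 0.72

For two equal groups, power = Φ(d·√(n/2) − z_{α/2}).
d·√(n/2) = 0.97 × √(18/2) = 0.97 × 3.000 = 2.910.
z_β = 2.910 − 2.326 = 0.584.
Power = Φ(0.584) = 0.720.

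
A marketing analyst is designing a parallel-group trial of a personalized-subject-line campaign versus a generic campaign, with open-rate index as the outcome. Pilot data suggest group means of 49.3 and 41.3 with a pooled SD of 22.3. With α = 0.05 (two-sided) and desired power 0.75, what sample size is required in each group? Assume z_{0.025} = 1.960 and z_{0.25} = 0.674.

Cohen's d = |M₁ − M₂| / SD_pooled = |49.3 − 41.3| / 22.3 = 8.0 / 22.3 = 0.359.
For two independent groups with equal n: n = 2·((z_{α/2} + z_β) / d)².
z_{α/2} + z_β = 1.960 + 0.674 = 2.634.
n = 2 × (2.634 / 0.359)² = 2 × 7.337² = 2 × 53.83 = 107.7.
Round up to the next whole participant.

n = 108 per group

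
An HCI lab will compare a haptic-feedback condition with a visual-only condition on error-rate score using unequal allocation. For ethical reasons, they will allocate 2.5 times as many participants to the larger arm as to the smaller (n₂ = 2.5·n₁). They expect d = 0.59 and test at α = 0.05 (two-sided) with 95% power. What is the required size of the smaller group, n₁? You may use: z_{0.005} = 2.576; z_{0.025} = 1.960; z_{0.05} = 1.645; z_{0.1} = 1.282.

n₁ = 53

With allocation ratio k = n₂/n₁ = 2.5, Var(x̄₁−x̄₂) = σ²(1/n₁ + 1/(k·n₁)) = σ²·(k+1)/(k·n₁).
So n₁ = (1 + 1/k)·((z_{α/2} + z_β)/d)² = 1.400 × (3.605/0.59)².
n₁ = 1.400 × 37.33 = 52.3.
Round up: n₁ = 53, giving n₂ = ⌈2.5 × 53⌉ = ⌈132.5⌉ = 133.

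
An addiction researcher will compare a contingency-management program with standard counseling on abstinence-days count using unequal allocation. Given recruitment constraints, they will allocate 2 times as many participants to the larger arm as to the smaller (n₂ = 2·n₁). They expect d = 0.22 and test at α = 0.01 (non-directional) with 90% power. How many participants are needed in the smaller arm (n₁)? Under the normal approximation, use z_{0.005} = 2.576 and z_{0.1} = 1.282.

With allocation ratio k = n₂/n₁ = 2, Var(x̄₁−x̄₂) = σ²(1/n₁ + 1/(k·n₁)) = σ²·(k+1)/(k·n₁).
So n₁ = (1 + 1/k)·((z_{α/2} + z_β)/d)² = 1.500 × (3.858/0.22)².
n₁ = 1.500 × 307.52 = 461.3.
Round up: n₁ = 462, giving n₂ = 2 × 462 = 924.

n₁ = 462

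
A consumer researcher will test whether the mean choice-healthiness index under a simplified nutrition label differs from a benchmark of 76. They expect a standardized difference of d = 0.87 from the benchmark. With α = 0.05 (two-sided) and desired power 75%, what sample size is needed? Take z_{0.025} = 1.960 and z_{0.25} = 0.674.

For a one-sample test: n = ((z_{α/2} + z_β) / d)².
z_{α/2} + z_β = 1.960 + 0.674 = 2.634.
n = (2.634 / 0.87)² = 3.028² = 9.17.
Round up.

n = 10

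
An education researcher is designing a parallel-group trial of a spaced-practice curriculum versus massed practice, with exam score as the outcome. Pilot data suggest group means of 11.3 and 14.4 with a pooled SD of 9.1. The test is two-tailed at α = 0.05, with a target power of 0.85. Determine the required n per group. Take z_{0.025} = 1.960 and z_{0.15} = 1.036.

n = 155 per group

Cohen's d = |M₁ − M₂| / SD_pooled = |11.3 − 14.4| / 9.1 = 3.1 / 9.1 = 0.341.
For two independent groups with equal n: n = 2·((z_{α/2} + z_β) / d)².
z_{α/2} + z_β = 1.960 + 1.036 = 2.996.
n = 2 × (2.996 / 0.341)² = 2 × 8.786² = 2 × 77.19 = 154.4.
Round up to the next whole participant.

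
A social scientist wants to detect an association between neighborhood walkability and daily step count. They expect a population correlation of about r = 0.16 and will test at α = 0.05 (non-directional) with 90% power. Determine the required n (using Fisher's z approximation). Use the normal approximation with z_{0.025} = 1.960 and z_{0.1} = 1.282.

n = 407

Fisher's z: C = ½·ln((1+r)/(1−r)) = ½·ln(1.3810) = 0.1614.
n = ((z_{α/2} + z_β)/C)² + 3.
(1.960 + 1.282) / 0.1614 = 3.242 / 0.1614 = 20.087.
n = 20.087² + 3 = 403.48 + 3 = 406.5.
Round up.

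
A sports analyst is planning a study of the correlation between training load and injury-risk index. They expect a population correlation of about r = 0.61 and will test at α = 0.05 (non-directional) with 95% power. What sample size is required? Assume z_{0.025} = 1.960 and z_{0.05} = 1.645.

Fisher's z: C = ½·ln((1+r)/(1−r)) = ½·ln(4.1282) = 0.7089.
n = ((z_{α/2} + z_β)/C)² + 3.
(1.960 + 1.645) / 0.7089 = 3.605 / 0.7089 = 5.085.
n = 5.085² + 3 = 25.86 + 3 = 28.9.
Round up.

n = 29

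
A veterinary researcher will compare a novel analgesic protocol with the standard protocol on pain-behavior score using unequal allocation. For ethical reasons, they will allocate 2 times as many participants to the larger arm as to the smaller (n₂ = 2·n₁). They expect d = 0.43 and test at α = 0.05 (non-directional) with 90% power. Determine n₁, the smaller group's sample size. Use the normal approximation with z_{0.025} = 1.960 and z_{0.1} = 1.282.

With allocation ratio k = n₂/n₁ = 2, Var(x̄₁−x̄₂) = σ²(1/n₁ + 1/(k·n₁)) = σ²·(k+1)/(k·n₁).
So n₁ = (1 + 1/k)·((z_{α/2} + z_β)/d)² = 1.500 × (3.242/0.43)².
n₁ = 1.500 × 56.84 = 85.3.
Round up: n₁ = 86, giving n₂ = 2 × 86 = 172.

n₁ = 86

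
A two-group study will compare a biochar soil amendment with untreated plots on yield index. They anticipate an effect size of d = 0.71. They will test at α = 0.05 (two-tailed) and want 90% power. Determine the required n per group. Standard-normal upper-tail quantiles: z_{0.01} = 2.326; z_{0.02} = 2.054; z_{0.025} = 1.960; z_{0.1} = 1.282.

For two independent groups with equal n: n = 2·((z_{α/2} + z_β) / d)².
z_{α/2} + z_β = 1.960 + 1.282 = 3.242.
n = 2 × (3.242 / 0.71)² = 2 × 4.566² = 2 × 20.85 = 41.7.
Round up to the next whole participant.

n = 42 per group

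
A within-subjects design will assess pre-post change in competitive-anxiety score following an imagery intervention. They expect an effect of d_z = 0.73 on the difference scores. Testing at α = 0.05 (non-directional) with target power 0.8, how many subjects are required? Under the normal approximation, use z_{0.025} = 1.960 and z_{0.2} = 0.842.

n = 15 pairs

For a paired (one-sample on differences) test: n = ((z_{α/2} + z_β) / d)².
z_{α/2} + z_β = 1.960 + 0.842 = 2.802.
n = (2.802 / 0.73)² = 3.838² = 14.73.
Round up.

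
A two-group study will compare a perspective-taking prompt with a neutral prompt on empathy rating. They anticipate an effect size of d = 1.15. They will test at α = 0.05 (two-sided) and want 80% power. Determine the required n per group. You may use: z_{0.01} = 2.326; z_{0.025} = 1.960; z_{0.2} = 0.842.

For two independent groups with equal n: n = 2·((z_{α/2} + z_β) / d)².
z_{α/2} + z_β = 1.960 + 0.842 = 2.802.
n = 2 × (2.802 / 1.15)² = 2 × 2.437² = 2 × 5.94 = 11.9.
Round up to the next whole participant.

n = 12 per group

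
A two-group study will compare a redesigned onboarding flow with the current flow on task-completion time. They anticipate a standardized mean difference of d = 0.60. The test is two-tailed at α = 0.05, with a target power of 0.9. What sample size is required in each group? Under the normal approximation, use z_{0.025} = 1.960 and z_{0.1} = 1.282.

For two independent groups with equal n: n = 2·((z_{α/2} + z_β) / d)².
z_{α/2} + z_β = 1.960 + 1.282 = 3.242.
n = 2 × (3.242 / 0.60)² = 2 × 5.403² = 2 × 29.20 = 58.4.
Round up to the next whole participant.

n = 59 per group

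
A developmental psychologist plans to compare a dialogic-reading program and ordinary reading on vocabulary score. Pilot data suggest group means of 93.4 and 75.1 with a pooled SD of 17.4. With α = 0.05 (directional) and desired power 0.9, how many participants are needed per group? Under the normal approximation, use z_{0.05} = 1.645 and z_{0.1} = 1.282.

Cohen's d = |M₁ − M₂| / SD_pooled = |93.4 − 75.1| / 17.4 = 18.3 / 17.4 = 1.052.
For two independent groups with equal n: n = 2·((z_{α} + z_β) / d)².
z_{α} + z_β = 1.645 + 1.282 = 2.927.
n = 2 × (2.927 / 1.052)² = 2 × 2.782² = 2 × 7.74 = 15.5.
Round up to the next whole participant.

n = 16 per group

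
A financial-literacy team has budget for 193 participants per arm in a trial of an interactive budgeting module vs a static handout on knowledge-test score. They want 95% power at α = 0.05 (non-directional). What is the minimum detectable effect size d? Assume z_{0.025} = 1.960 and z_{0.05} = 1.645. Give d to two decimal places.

d_min ≈ 0.37

For two independent groups of n = 193 each: d_min = (z_{α/2} + z_β)·√(2/n).
z-sum = 1.960 + 1.645 = 3.605.
d_min = 3.605 × √(2/193) = 3.605 × 0.1018 = 0.367.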